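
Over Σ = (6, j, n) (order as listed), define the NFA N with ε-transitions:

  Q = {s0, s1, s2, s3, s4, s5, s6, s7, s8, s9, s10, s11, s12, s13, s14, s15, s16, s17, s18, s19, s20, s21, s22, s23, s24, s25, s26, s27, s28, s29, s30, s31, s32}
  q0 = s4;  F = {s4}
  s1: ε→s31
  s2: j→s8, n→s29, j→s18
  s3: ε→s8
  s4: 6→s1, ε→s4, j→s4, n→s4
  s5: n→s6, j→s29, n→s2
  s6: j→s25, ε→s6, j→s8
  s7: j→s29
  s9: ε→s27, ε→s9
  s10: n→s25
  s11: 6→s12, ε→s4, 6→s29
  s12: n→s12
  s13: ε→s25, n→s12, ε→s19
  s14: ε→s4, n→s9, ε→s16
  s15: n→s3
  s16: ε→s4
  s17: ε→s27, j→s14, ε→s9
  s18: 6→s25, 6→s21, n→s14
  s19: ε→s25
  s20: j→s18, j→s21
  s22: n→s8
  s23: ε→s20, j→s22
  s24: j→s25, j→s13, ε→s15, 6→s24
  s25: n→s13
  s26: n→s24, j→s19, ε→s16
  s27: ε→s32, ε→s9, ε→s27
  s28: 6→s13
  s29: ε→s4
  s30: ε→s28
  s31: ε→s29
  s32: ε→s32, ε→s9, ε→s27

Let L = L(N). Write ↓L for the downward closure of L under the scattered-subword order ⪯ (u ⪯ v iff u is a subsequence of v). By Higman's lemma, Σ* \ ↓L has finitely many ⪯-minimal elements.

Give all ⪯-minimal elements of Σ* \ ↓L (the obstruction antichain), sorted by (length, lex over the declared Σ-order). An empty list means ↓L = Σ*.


Antichain: [].

|Q|=33, |F|=1, |δ|=61 (27 ε).
min D↑ (1 st, q0=0, F={}): 0:6→0,j→0,n→0 [Hopcroft].
L(D↑) = ∅ ⇒ ↓L = Σ*.


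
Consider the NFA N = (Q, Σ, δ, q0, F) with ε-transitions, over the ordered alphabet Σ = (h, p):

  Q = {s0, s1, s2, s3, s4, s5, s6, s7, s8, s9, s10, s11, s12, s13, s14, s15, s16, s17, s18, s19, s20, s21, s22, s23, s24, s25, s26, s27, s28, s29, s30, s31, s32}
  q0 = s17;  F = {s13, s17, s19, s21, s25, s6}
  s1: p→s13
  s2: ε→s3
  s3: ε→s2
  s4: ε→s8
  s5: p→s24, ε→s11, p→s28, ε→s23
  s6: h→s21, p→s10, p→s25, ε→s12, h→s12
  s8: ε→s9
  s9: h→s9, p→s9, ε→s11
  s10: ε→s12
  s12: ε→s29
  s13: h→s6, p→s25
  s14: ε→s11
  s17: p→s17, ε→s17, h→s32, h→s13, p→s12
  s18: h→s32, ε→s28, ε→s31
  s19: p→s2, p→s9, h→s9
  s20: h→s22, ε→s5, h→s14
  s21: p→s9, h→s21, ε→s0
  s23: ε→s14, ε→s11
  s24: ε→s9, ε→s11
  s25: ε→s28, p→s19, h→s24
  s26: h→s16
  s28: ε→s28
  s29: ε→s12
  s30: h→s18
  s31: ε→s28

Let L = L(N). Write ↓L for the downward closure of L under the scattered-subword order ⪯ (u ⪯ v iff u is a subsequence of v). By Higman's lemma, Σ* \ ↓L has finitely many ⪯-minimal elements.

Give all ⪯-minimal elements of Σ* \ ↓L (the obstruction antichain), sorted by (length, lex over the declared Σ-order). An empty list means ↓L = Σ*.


min(Σ*\↓L) = [hph, hhhp, hppp].

|Q|=33, |F|=6, |δ|=51 (24 ε).
min D↑ (7 st, q0=0, F={5}): 0:h→1,p→0 1:h→2,p→3 2:h→4,p→3 3:h→5,p→6 4:h→4,p→5 5:h→5,p→5 6:h→5,p→5 (ε-aug+det+¬).
'hph': N↓-sim [17, 16, 11, 3] end={s11,s24,s9} — reject; 3/3 deletions ∈↓L.
'hhhp': N↓-sim [17, 16, 14, 7, 2] end={s11,s9} — reject; 4/4 single-dels accept.
'hppp': run [17, 16, 11, 5, 4] end={s11,s2,s3,s9} ∉↓L; 4/4 del acc.
3 obstructions.


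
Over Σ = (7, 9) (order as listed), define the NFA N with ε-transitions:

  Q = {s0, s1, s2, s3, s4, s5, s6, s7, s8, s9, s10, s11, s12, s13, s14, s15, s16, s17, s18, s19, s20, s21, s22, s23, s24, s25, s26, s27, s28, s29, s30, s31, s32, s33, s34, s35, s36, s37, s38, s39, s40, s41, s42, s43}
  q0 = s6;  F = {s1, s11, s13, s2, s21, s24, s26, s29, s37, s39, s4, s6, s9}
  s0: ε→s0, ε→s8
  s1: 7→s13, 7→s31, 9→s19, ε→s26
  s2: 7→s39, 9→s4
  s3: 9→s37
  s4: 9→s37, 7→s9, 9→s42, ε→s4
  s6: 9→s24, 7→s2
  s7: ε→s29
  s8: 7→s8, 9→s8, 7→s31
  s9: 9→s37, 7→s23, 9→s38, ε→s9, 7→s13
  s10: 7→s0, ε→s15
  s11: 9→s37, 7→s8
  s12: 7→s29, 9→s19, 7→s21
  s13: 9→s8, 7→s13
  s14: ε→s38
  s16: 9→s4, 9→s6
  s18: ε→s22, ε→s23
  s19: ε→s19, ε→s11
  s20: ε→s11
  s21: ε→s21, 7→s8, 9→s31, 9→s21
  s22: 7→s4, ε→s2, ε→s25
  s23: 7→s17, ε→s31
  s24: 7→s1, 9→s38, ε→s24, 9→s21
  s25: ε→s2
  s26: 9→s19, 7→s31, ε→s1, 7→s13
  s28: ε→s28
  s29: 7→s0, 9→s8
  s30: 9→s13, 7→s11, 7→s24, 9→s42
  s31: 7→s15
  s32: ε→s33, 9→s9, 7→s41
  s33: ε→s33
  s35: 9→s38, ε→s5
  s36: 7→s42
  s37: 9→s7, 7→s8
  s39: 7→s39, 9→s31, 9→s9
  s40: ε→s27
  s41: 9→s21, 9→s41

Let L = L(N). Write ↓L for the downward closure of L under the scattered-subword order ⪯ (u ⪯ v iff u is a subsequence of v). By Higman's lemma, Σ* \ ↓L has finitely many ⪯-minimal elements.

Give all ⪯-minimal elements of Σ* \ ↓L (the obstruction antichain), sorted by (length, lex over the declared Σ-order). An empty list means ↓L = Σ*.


|Q|=44, |F|=13, |δ|=82 (25 ε).
min D↑ (13 st, q0=0, F={11}): 0:7→1,9→2 1:7→3,9→4 2:7→5,9→6 3:7→3,9→7 4:7→7,9→8 5:7→9,9→10 6:7→11,9→6 7:7→9,9→8 8:7→11,9→12 9:7→9,9→11 10:7→11,9→8 11:7→11,9→11 12:7→11,9→11 (ε-aug+det+¬).
'997': N↓-sim [23, 20, 12, 4] end={s0,s15,s31,s8} — reject; 3/3 deletions ∈↓L.
'9779': N↓-sim [23, 20, 16, 7, 3] end={s15,s31,s8} rej; 4/4 deletions ∈↓L.
'77979': N↓-sim [23, 20, 13, 12, 7, 3] end={s15,s31,s8} rej; 5/5 single-dels accept.
'79999': |S_i|=[23, 20, 16, 9, 6, 3] end={s15,s31,s8} rej; 5/5 del acc.
4 words, ⪯-incomp.

min(Σ*\↓L) = [997, 9779, 77979, 79999].


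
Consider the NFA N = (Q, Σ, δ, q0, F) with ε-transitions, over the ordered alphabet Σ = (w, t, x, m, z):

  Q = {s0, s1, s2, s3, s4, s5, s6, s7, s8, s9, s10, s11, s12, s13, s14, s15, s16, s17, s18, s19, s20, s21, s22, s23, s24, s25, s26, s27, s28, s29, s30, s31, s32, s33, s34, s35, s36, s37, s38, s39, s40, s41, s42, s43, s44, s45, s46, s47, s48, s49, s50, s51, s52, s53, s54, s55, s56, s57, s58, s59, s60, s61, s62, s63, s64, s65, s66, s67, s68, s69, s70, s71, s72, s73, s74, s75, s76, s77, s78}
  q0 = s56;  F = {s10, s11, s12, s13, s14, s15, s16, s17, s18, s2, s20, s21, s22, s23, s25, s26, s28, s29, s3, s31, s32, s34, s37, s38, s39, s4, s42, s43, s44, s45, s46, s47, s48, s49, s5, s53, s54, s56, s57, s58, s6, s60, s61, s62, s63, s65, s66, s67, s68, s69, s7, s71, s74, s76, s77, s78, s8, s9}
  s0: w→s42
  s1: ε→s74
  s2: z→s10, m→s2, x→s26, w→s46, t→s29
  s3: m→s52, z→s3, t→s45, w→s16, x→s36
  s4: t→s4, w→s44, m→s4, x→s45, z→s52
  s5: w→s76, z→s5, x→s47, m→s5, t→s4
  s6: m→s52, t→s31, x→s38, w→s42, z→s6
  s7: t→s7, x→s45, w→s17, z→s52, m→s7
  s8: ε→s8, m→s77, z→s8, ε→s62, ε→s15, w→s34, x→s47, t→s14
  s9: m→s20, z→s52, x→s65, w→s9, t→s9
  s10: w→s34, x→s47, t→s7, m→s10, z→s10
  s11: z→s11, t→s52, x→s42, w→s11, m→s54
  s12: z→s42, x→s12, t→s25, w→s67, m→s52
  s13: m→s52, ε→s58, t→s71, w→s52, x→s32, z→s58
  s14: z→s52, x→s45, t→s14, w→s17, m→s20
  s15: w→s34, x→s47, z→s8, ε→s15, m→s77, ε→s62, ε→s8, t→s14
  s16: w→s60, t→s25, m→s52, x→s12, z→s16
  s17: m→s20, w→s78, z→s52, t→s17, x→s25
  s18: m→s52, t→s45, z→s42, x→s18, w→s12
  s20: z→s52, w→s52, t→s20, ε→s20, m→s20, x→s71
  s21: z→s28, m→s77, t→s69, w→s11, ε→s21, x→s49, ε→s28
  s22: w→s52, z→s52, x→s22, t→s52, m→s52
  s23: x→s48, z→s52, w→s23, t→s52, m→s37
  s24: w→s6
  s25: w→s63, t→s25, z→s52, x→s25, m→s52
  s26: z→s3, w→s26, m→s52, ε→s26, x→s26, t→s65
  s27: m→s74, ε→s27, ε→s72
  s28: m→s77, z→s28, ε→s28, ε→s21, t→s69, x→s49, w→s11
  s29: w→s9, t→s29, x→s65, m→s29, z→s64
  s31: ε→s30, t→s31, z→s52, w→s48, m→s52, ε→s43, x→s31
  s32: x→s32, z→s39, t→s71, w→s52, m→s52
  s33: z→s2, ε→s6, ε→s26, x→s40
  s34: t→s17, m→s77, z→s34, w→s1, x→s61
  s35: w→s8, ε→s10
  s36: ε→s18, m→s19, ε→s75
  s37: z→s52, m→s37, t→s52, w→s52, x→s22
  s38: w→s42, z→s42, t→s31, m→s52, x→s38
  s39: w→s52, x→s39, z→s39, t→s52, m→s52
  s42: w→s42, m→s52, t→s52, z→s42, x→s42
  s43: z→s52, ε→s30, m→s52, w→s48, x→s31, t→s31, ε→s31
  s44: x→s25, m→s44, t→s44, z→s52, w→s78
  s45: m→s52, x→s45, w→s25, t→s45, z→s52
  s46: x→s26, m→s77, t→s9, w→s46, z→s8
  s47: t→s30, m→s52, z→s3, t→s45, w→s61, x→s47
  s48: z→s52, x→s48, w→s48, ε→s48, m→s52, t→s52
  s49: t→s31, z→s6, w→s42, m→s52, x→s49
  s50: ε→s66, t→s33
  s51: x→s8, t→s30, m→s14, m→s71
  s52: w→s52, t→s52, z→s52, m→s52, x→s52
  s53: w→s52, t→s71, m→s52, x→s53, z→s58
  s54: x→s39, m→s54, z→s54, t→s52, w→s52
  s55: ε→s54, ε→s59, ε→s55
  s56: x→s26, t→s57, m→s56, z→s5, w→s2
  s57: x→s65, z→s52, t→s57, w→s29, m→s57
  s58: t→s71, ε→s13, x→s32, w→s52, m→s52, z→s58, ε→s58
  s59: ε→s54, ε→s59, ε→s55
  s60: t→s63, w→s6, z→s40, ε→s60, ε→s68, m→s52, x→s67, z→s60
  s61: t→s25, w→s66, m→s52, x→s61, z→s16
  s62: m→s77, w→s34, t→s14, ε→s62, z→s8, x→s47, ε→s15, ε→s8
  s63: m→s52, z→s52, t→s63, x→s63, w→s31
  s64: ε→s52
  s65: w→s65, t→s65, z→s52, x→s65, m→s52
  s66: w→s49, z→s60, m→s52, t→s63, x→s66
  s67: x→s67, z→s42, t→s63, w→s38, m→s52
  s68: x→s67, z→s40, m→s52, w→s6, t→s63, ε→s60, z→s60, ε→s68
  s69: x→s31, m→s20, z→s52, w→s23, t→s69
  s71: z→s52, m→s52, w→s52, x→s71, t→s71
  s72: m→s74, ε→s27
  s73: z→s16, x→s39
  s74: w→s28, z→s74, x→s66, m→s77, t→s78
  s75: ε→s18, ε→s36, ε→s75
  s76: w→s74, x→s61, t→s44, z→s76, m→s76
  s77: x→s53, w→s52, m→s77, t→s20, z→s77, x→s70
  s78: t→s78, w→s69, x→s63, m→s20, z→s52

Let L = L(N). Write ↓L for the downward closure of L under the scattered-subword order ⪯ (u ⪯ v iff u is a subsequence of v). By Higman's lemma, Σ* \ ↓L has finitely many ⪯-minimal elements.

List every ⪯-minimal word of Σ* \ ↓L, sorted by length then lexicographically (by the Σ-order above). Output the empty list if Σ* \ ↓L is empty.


|Q|=79, |F|=58, |δ|=361 (47 ε).
min D↑ (53 st, q0=0, F={9}): 0:w→1,t→2,x→3,m→0,z→4 1:w→5,t→6,x→3,m→1,z→7 2:w→6,t→2,x→8,m→2,z→9 3:w→3,t→8,x→3,m→9,z→10 4:w→11,t→12,x→13,m→4,z→4 5:w→5,t→14,x→3,m→15,z→16 6:w→14,t→6,x→8,m→6,z→9 7:w→17,t→18,x→13,m→7,z→7 8:w→8,t→8,x→8,m→9,z→9 9:w→9,t→9,x→9,m→9,z→9 10:w→19,t→20,x→21,m→9,z→10 11:w→22,t→23,x→24,m→11,z→11 12:w→23,t→12,x→20,m→12,z→9 13:w→24,t→20,x→13,m→9,z→10 14:w→14,t→14,x→8,m→25,z→9 15:w→9,t→25,x→26,m→15,z→15 16:w→17,t→27,x→13,m→15,z→16 17:w→22,t→28,x→24,m→15,z→17 18:w→28,t→18,x→20,m→18,z→9 19:w→29,t→30,x→31,m→9,z→19 20:w→30,t→20,x→20,m→9,z→9 21:w→31,t→20,x→21,m→9,z→32 22:w→33,t→34,x→35,m→15,z→22 23:w→34,t→23,x→30,m→23,z→9 24:w→35,t→30,x→24,m→9,z→19 25:w→9,t→25,x→36,m→25,z→9 26:w→9,t→36,x→26,m→9,z→37 27:w→28,t→27,x→20,m→25,z→9 28:w→34,t→28,x→30,m→25,z→9 29:w→38,t→39,x→40,m→9,z→29 30:w→39,t→30,x→30,m→9,z→9 31:w→40,t→30,x→31,m→9,z→32 32:w→32,t→9,x→32,m→9,z→32 33:w→41,t→42,x→43,m→15,z→33 34:w→42,t→34,x→39,m→25,z→9 35:w→43,t→39,x→35,m→9,z→29 36:w→9,t→36,x→36,m→9,z→9 37:w→9,t→36,x→44,m→9,z→37 38:w→32,t→45,x→46,m→9,z→38 39:w→45,t→39,x→39,m→9,z→9 40:w→46,t→39,x→40,m→9,z→32 41:w→41,t→9,x→32,m→47,z→41 42:w→48,t→42,x→45,m→25,z→9 43:w→32,t→45,x→43,m→9,z→38 44:w→9,t→36,x→44,m→9,z→49 45:w→50,t→45,x→45,m→9,z→9 46:w→32,t→45,x→46,m→9,z→32 47:w→9,t→9,x→49,m→47,z→47 48:w→48,t→9,x→50,m→51,z→9 49:w→9,t→9,x→49,m→9,z→49 50:w→50,t→9,x→50,m→9,z→9 51:w→9,t→9,x→52,m→51,z→9 52:w→9,t→9,x→52,m→9,z→9.
'tz': N↓-sim [67, 25, 2] end={s52,s64} rej; 2/2 del acc.
'xm': run [67, 36, 2] end={s19,s52} ∉↓L; 2/2 deletions ∈↓L.
'wwmw': |S_i|=[67, 63, 56, 14, 1] end={s52} rej; 4/4 single-dels accept.
'xzxzt': |S_i|=[67, 36, 27, 19, 3, 1] end={s52} rej; 5/5 del acc.
'zwwwwt': N↓-sim [67, 59, 43, 35, 26, 9, 1] end={s52} ∉↓L; 6/6 single-dels accept.
5 minimals (antichain).

min(Σ*\↓L) = [tz, xm, wwmw, xzxzt, zwwwwt].


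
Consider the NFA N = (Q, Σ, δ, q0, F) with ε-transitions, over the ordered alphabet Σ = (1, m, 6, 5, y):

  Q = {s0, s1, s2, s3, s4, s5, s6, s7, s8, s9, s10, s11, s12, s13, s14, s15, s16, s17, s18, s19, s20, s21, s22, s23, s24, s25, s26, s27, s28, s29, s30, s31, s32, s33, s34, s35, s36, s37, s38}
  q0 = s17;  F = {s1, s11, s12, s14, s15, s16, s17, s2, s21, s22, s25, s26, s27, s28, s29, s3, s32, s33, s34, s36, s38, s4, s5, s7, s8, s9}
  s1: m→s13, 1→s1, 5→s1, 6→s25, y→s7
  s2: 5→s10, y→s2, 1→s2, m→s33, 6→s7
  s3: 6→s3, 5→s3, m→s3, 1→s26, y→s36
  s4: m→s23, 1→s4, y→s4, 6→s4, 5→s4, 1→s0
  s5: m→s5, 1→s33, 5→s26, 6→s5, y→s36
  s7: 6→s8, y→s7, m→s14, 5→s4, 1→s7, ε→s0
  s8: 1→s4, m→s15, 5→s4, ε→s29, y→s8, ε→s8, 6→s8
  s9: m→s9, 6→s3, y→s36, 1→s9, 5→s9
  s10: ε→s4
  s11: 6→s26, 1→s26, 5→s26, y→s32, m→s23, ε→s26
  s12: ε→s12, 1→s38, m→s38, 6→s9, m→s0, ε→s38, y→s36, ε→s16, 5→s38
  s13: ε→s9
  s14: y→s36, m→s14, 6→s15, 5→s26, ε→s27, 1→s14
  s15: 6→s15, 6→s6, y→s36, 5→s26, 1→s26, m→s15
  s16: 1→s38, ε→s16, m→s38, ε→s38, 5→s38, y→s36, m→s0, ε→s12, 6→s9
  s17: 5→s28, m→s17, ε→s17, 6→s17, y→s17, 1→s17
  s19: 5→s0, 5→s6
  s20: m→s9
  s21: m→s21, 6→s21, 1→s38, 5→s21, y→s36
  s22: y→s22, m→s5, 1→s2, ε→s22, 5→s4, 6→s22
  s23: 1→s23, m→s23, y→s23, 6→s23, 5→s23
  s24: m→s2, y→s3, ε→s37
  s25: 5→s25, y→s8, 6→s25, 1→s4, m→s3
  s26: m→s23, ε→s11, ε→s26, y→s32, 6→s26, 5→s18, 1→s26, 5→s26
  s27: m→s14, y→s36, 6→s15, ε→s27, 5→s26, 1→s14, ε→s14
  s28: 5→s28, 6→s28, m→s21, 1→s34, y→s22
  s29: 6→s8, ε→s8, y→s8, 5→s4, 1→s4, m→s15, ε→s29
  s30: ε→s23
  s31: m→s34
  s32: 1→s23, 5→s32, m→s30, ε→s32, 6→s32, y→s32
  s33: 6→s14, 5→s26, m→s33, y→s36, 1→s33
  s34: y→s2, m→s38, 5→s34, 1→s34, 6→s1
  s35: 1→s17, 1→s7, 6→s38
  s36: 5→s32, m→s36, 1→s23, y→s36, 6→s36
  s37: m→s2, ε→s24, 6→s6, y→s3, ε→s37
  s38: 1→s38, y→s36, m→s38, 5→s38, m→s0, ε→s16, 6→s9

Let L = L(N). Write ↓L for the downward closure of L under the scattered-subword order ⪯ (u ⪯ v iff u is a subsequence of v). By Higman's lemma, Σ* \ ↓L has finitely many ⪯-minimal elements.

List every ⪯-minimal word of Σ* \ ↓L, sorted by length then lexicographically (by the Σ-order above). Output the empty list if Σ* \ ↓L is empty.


|Q|=39, |F|=26, |δ|=180 (27 ε).
min D↑ (22 st, q0=0, F={15}): 0:1→0,m→0,6→0,5→1,y→0 1:1→2,m→3,6→1,5→1,y→4 2:1→2,m→5,6→6,5→2,y→7 3:1→5,m→3,6→3,5→3,y→8 4:1→7,m→9,6→4,5→10,y→4 5:1→5,m→5,6→11,5→5,y→8 6:1→6,m→11,6→12,5→6,y→13 7:1→7,m→14,6→13,5→10,y→7 8:1→15,m→8,6→8,5→16,y→8 9:1→14,m→9,6→9,5→17,y→8 10:1→10,m→15,6→10,5→10,y→10 11:1→11,m→11,6→18,5→11,y→8 12:1→10,m→18,6→12,5→12,y→19 13:1→13,m→20,6→19,5→10,y→13 14:1→14,m→14,6→20,5→17,y→8 15:1→15,m→15,6→15,5→15,y→15 16:1→15,m→15,6→16,5→16,y→16 17:1→17,m→15,6→17,5→17,y→16 18:1→17,m→18,6→18,5→18,y→8 19:1→10,m→21,6→19,5→10,y→19 20:1→20,m→20,6→21,5→17,y→8 21:1→17,m→21,6→21,5→17,y→8.
'5my1': |S_i|=[33, 32, 21, 4, 1] end={s23} ∉↓L; 4/4 single-dels accept.
'5y5m': run [33, 32, 21, 9, 2] end={s23,s30} ∉↓L; 4/4 deletions ∈↓L.
'51661m': run [33, 32, 28, 21, 15, 8, 2] end={s23,s30} ∉↓L; 6/6 single-dels accept.
3 minimals (antichain).

A = [5my1, 5y5m, 51661m].


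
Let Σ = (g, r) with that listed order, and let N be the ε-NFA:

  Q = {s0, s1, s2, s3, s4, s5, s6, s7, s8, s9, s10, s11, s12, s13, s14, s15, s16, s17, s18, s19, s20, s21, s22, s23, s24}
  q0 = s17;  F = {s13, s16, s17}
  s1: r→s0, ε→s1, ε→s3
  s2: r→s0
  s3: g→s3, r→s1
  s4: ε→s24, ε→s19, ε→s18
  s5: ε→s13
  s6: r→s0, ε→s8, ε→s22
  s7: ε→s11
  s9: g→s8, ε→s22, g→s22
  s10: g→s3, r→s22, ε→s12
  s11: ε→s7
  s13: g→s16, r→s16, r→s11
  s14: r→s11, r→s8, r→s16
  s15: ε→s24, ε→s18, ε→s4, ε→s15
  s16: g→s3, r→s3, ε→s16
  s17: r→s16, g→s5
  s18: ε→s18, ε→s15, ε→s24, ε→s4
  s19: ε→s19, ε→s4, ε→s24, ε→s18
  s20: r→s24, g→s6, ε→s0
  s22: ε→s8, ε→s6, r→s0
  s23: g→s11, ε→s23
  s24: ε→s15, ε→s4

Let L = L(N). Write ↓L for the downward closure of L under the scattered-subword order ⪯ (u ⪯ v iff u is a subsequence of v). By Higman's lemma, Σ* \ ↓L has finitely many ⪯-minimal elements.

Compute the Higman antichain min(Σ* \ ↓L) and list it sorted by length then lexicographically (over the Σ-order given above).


Antichain: [rg, rr, ggg, ggr].

|Q|=25, |F|=3, |δ|=54 (31 ε).
min D↑ (4 st, q0=0, F={3}): 0:g→1,r→2 1:g→2,r→2 2:g→3,r→3 3:g→3,r→3.
'rg': run [9, 6, 3] end={s0,s1,s3} — reject; 2/2 single-dels accept.
'rr': run [9, 6, 3] end={s0,s1,s3} rej; 2/2 del acc.
'ggg': N↓-sim [9, 8, 4, 3] end={s0,s1,s3} ∉↓L; 3/3 single-dels accept.
'ggr': run [9, 8, 4, 3] end={s0,s1,s3} ∉↓L; 3/3 single-dels accept.
4 minimals (antichain).


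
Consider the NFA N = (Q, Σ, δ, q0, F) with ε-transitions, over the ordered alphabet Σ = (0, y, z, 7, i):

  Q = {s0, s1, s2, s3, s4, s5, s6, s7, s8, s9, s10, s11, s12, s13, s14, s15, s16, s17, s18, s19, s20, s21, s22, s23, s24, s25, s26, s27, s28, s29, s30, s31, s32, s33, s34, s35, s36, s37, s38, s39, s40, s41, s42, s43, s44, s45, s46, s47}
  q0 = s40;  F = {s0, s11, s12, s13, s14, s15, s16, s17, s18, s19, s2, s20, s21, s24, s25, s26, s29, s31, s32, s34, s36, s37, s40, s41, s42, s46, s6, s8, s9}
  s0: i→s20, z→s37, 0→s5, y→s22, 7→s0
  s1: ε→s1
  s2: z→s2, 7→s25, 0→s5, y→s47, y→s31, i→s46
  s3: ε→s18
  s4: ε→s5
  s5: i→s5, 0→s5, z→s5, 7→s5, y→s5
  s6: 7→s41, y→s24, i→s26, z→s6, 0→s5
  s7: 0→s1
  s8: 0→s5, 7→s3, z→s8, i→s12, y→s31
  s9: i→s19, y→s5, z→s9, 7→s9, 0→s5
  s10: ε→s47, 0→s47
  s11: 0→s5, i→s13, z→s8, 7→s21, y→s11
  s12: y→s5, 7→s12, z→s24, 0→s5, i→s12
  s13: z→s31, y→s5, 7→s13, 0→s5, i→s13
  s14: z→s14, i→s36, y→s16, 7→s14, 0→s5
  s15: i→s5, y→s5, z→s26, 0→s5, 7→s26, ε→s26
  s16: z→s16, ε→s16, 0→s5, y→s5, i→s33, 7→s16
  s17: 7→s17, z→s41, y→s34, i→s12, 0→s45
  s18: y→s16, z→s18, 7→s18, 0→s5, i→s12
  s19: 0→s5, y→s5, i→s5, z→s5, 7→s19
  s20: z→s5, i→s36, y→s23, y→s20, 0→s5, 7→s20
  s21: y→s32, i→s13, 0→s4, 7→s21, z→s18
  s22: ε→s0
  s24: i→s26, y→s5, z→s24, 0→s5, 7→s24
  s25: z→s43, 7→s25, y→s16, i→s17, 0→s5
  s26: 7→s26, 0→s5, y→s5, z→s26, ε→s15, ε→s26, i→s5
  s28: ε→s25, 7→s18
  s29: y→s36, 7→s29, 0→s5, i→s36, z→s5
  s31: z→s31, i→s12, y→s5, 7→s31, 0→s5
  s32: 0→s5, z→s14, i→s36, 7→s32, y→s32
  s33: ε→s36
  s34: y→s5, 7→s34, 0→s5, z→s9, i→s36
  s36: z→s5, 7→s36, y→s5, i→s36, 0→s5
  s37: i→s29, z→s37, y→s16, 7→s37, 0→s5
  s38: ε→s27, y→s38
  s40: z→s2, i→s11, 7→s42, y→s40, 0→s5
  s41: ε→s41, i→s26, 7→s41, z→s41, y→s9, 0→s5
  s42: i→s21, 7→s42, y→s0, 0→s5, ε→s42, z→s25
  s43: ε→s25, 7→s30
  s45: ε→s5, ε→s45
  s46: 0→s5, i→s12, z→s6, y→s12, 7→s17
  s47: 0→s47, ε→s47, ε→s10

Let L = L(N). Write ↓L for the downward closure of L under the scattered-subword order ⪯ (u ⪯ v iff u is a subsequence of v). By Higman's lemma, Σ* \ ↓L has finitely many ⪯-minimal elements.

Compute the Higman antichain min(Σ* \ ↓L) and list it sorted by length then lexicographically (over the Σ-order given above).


|Q|=48, |F|=29, |δ|=177 (19 ε).
min D↑ (29 st, q0=0, F={1}): 0:0→1,y→0,z→2,7→3,i→4 1:0→1,y→1,z→1,7→1,i→1 2:0→1,y→5,z→2,7→6,i→7 3:0→1,y→8,z→6,7→3,i→9 4:0→1,y→4,z→10,7→9,i→11 5:0→1,y→1,z→5,7→5,i→12 6:0→1,y→13,z→6,7→6,i→14 7:0→1,y→12,z→15,7→14,i→12 8:0→1,y→8,z→16,7→8,i→17 9:0→1,y→18,z→19,7→9,i→11 10:0→1,y→5,z→10,7→19,i→12 11:0→1,y→1,z→5,7→11,i→11 12:0→1,y→1,z→20,7→12,i→12 13:0→1,y→1,z→13,7→13,i→21 14:0→1,y→22,z→23,7→14,i→12 15:0→1,y→20,z→15,7→23,i→24 16:0→1,y→13,z→16,7→16,i→25 17:0→1,y→17,z→1,7→17,i→21 18:0→1,y→18,z→26,7→18,i→21 19:0→1,y→13,z→19,7→19,i→12 20:0→1,y→1,z→20,7→20,i→24 21:0→1,y→1,z→1,7→21,i→21 22:0→1,y→1,z→27,7→22,i→21 23:0→1,y→27,z→23,7→23,i→24 24:0→1,y→1,z→24,7→24,i→1 25:0→1,y→21,z→1,7→25,i→21 26:0→1,y→13,z→26,7→26,i→21 27:0→1,y→1,z→27,7→27,i→28 28:0→1,y→1,z→1,7→28,i→1.
'0': run [40, 5] end={s10,s4,s45,s47,s5} — reject; 1/1 del acc.
'zyy': |S_i|=[40, 29, 14, 1] end={s5} — reject; 3/3 deletions ∈↓L.
'iiy': N↓-sim [40, 29, 10, 1] end={s5} ∉↓L; 3/3 single-dels accept.
'7yiz': |S_i|=[40, 32, 15, 7, 1] end={s5} ∉↓L; 4/4 deletions ∈↓L.
'zizii': run [40, 29, 16, 8, 4, 1] end={s5} rej; 5/5 single-dels accept.
5 obstructions.

min(Σ*\↓L) = [0, zyy, iiy, 7yiz, zizii].


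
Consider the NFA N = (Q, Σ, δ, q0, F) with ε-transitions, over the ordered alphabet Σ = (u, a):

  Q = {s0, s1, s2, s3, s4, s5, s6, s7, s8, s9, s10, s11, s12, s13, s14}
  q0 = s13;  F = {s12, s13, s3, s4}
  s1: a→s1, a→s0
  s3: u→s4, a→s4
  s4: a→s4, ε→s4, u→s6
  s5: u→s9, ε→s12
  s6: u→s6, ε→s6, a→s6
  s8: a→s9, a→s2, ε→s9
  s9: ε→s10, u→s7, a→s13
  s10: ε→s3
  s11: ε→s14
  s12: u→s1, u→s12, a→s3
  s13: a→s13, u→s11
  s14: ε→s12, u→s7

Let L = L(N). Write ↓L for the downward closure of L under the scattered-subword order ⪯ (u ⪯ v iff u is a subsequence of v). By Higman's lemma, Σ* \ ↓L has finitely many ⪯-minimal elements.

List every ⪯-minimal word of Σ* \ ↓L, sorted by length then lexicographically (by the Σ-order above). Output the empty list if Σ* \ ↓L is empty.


Antichain: [uauu, uaau].

|Q|=15, |F|=4, |δ|=27 (8 ε).
min D↑ (5 st, q0=0, F={4}): 0:u→1,a→0 1:u→1,a→2 2:u→3,a→3 3:u→4,a→3 4:u→4,a→4.
'uauu': run [10, 9, 5, 2, 1] end={s6} — reject; 4/4 single-dels accept.
'uaau': run [10, 9, 5, 4, 1] end={s6} ∉↓L; 4/4 deletions ∈↓L.
2 obstructions.


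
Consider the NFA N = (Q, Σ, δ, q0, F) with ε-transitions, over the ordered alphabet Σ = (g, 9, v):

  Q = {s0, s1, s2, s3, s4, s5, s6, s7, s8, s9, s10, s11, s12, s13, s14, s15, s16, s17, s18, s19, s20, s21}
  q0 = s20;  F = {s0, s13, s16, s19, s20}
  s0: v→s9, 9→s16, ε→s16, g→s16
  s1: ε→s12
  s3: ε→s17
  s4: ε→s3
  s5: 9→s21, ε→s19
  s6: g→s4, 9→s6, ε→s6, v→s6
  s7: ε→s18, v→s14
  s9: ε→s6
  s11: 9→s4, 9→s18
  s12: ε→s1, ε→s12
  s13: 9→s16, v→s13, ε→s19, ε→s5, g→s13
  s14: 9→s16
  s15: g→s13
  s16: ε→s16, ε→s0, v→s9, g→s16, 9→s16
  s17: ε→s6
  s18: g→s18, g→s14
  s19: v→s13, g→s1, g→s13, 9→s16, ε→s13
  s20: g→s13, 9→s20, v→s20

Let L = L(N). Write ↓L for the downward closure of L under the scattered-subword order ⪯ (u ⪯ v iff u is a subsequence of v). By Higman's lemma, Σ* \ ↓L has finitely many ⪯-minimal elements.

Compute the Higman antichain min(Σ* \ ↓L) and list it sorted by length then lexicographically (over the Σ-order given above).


|Q|=22, |F|=5, |δ|=43 (16 ε).
min D↑ (4 st, q0=0, F={3}): 0:g→1,9→0,v→0 1:g→1,9→2,v→1 2:g→2,9→2,v→3 3:g→3,9→3,v→3 (ε-aug+det+¬).
'g9v': run [14, 13, 8, 5] end={s17,s3,s4,s6,s9} — reject; 3/3 single-dels accept.
1 minimals (antichain).

Antichain: [g9v].


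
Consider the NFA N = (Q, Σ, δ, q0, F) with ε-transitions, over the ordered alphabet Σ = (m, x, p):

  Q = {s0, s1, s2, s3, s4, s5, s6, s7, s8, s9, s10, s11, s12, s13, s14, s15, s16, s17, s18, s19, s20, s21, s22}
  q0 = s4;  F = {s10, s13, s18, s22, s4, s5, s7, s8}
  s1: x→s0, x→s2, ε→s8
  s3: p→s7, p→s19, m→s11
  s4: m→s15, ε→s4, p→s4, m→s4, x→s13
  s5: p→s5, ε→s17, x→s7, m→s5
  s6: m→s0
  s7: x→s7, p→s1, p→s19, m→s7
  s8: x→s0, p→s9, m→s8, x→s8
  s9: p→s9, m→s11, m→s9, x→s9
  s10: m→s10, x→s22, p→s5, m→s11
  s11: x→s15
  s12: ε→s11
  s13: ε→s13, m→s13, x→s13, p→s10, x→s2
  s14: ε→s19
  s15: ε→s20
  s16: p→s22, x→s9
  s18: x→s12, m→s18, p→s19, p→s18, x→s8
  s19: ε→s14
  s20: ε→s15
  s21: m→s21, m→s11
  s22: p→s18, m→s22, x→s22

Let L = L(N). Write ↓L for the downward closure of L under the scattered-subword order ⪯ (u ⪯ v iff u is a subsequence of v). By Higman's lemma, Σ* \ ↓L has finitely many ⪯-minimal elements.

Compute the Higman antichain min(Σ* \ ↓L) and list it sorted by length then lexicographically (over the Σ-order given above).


A = [xpxpxp, xppxpp].

|Q|=23, |F|=8, |δ|=55 (9 ε).
min D↑ (9 st, q0=0, F={8}): 0:m→0,x→1,p→0 1:m→1,x→1,p→2 2:m→2,x→3,p→4 3:m→3,x→3,p→5 4:m→4,x→6,p→4 5:m→5,x→7,p→5 6:m→6,x→6,p→7 7:m→7,x→7,p→8 8:m→8,x→8,p→8.
'xpxpxp': N↓-sim [19, 18, 17, 14, 12, 8, 4] end={s11,s15,s20,s9} — reject; 6/6 single-dels accept.
'xppxpp': |S_i|=[19, 18, 17, 15, 12, 10, 4] end={s11,s15,s20,s9} — reject; 6/6 single-dels accept.
2 words, ⪯-incomp.


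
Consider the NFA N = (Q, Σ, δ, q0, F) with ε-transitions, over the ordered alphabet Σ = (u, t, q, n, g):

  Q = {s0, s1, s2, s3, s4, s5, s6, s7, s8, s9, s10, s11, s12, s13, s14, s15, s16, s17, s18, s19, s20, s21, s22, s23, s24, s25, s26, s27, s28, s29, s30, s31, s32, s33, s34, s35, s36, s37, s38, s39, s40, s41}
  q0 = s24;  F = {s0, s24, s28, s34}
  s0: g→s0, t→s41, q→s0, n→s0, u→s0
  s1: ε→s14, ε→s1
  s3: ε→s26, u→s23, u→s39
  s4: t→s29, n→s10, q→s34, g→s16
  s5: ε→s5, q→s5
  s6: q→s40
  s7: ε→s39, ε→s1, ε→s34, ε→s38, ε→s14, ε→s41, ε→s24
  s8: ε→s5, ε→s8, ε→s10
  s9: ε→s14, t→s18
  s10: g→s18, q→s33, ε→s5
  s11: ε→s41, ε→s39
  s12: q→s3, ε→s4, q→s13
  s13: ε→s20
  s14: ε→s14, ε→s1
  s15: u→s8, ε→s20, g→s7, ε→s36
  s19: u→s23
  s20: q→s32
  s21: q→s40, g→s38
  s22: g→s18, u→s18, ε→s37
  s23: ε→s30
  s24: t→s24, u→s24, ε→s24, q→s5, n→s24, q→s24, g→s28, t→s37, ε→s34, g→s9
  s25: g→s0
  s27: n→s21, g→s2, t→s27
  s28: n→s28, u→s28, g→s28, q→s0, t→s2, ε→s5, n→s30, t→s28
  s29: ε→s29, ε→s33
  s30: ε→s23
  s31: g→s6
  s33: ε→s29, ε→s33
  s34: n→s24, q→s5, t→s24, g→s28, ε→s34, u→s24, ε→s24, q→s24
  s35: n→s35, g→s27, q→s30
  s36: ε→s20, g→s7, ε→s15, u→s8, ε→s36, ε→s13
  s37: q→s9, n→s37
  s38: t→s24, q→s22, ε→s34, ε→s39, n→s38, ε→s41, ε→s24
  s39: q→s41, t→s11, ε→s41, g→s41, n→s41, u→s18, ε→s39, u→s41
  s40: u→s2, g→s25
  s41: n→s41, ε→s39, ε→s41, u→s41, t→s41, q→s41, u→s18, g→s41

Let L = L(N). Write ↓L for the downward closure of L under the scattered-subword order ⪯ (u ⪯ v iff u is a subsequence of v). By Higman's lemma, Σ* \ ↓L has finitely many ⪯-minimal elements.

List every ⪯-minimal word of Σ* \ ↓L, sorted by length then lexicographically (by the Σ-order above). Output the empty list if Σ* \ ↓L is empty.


|Q|=42, |F|=4, |δ|=124 (48 ε).
min D↑ (4 st, q0=0, F={3}): 0:u→0,t→0,q→0,n→0,g→1 1:u→1,t→1,q→2,n→1,g→1 2:u→2,t→3,q→2,n→2,g→2 3:u→3,t→3,q→3,n→3,g→3.
'gqt': N↓-sim [16, 13, 6, 4] end={s11,s18,s39,s41} ∉↓L; 3/3 del acc.
1 obstructions.

A = [gqt].


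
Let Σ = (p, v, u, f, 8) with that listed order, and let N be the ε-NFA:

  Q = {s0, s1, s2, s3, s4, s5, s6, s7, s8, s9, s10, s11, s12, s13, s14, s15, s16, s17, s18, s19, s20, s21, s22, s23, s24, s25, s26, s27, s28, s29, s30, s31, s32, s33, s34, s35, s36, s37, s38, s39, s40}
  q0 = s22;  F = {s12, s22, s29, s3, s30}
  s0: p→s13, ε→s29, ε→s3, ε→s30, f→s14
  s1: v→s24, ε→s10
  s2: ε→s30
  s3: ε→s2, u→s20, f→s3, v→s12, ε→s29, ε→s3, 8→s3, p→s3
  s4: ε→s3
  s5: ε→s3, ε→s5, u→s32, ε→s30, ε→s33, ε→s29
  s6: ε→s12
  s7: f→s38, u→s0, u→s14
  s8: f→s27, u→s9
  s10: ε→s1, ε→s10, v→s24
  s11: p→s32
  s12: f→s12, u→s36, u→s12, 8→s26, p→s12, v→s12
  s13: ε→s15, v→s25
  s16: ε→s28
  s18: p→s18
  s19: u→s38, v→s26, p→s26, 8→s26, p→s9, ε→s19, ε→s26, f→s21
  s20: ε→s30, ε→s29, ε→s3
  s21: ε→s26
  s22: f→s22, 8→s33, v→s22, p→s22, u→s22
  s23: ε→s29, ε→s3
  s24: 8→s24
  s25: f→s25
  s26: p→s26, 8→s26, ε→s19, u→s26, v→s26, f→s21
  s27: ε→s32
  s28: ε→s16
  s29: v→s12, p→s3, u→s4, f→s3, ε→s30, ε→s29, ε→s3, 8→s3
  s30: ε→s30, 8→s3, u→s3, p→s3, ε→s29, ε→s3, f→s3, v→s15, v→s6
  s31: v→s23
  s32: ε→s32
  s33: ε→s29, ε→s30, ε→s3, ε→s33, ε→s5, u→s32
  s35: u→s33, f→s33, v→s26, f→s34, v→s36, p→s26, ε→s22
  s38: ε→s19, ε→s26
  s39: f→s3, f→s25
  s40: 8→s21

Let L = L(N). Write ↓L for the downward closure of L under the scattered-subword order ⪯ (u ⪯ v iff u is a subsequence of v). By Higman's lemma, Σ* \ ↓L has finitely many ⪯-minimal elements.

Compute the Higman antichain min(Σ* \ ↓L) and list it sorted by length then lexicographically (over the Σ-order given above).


|Q|=41, |F|=5, |δ|=109 (45 ε).
min D↑ (4 st, q0=0, F={3}): 0:p→0,v→0,u→0,f→0,8→1 1:p→1,v→2,u→1,f→1,8→1 2:p→2,v→2,u→2,f→2,8→3 3:p→3,v→3,u→3,f→3,8→3 [Hopcroft].
'8v8': run [19, 18, 9, 5] end={s19,s21,s26,s38,s9} ∉↓L; 3/3 deletions ∈↓L.
1 obstructions.

A = [8v8].


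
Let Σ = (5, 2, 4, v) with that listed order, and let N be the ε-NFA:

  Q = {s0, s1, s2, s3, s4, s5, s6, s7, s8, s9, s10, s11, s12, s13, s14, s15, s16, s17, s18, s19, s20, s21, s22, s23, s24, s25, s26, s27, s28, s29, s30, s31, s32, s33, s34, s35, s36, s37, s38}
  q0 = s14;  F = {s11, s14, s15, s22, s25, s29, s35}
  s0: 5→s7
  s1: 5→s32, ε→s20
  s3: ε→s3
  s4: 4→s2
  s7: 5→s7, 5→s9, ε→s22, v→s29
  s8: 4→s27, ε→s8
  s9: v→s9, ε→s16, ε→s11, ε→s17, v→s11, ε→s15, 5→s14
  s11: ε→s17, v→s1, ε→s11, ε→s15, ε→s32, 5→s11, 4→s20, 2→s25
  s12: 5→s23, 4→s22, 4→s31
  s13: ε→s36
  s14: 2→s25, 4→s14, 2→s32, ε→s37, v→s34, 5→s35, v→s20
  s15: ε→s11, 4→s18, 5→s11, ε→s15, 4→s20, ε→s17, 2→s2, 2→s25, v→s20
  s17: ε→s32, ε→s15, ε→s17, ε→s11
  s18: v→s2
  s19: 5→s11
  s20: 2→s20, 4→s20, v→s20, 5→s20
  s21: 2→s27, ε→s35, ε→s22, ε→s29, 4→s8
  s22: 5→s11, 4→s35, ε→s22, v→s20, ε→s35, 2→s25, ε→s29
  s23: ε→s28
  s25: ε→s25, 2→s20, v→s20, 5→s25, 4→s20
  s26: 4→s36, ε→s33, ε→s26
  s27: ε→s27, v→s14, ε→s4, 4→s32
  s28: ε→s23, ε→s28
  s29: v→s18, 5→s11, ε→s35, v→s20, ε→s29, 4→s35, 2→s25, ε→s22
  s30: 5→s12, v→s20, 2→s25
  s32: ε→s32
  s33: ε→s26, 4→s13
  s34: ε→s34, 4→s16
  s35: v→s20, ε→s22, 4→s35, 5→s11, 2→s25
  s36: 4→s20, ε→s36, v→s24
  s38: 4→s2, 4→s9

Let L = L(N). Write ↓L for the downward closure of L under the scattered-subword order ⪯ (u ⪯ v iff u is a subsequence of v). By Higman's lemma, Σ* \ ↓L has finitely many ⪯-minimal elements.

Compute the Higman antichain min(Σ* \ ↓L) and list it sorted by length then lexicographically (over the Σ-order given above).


|Q|=39, |F|=7, |δ|=109 (43 ε).
min D↑ (5 st, q0=0, F={3}): 0:5→1,2→2,4→0,v→3 1:5→4,2→2,4→1,v→3 2:5→2,2→3,4→3,v→3 3:5→3,2→3,4→3,v→3 4:5→4,2→2,4→3,v→3 (ε-aug+det+¬).
'v': N↓-sim [16, 7] end={s1,s16,s18,s2,s20,s32,s34} ∉↓L; 1/1 single-dels accept.
'22': |S_i|=[16, 4, 1] end={s20} ∉↓L; 2/2 deletions ∈↓L.
'24': run [16, 4, 1] end={s20} rej; 2/2 del acc.
'554': N↓-sim [16, 12, 9, 3] end={s18,s2,s20} ∉↓L; 3/3 deletions ∈↓L.
4 minimals (antichain).

min(Σ*\↓L) = [v, 22, 24, 554].


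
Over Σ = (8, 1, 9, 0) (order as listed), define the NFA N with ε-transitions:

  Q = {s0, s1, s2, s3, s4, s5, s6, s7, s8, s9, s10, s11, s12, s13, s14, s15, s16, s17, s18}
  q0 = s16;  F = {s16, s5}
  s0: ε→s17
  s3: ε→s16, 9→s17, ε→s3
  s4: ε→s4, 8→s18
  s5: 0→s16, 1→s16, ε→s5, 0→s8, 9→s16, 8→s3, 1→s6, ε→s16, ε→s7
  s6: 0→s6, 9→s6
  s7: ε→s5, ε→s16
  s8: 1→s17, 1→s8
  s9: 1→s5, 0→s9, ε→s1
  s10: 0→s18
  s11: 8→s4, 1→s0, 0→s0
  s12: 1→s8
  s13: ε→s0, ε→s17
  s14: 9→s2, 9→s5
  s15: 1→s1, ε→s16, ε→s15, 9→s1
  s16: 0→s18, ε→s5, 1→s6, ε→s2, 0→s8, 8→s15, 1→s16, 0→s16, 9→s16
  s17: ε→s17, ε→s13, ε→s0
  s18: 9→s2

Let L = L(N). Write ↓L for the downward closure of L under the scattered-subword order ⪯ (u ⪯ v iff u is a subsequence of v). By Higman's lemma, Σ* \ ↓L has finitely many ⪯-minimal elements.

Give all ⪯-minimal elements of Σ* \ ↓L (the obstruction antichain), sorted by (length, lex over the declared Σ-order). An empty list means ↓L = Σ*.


|Q|=19, |F|=2, |δ|=50 (19 ε).
min D↑ (1 st, q0=0, F={}): 0:8→0,1→0,9→0,0→0 (ε-aug+det+¬).
L(D↑) = ∅ ⇒ ↓L = Σ*.

A = [].


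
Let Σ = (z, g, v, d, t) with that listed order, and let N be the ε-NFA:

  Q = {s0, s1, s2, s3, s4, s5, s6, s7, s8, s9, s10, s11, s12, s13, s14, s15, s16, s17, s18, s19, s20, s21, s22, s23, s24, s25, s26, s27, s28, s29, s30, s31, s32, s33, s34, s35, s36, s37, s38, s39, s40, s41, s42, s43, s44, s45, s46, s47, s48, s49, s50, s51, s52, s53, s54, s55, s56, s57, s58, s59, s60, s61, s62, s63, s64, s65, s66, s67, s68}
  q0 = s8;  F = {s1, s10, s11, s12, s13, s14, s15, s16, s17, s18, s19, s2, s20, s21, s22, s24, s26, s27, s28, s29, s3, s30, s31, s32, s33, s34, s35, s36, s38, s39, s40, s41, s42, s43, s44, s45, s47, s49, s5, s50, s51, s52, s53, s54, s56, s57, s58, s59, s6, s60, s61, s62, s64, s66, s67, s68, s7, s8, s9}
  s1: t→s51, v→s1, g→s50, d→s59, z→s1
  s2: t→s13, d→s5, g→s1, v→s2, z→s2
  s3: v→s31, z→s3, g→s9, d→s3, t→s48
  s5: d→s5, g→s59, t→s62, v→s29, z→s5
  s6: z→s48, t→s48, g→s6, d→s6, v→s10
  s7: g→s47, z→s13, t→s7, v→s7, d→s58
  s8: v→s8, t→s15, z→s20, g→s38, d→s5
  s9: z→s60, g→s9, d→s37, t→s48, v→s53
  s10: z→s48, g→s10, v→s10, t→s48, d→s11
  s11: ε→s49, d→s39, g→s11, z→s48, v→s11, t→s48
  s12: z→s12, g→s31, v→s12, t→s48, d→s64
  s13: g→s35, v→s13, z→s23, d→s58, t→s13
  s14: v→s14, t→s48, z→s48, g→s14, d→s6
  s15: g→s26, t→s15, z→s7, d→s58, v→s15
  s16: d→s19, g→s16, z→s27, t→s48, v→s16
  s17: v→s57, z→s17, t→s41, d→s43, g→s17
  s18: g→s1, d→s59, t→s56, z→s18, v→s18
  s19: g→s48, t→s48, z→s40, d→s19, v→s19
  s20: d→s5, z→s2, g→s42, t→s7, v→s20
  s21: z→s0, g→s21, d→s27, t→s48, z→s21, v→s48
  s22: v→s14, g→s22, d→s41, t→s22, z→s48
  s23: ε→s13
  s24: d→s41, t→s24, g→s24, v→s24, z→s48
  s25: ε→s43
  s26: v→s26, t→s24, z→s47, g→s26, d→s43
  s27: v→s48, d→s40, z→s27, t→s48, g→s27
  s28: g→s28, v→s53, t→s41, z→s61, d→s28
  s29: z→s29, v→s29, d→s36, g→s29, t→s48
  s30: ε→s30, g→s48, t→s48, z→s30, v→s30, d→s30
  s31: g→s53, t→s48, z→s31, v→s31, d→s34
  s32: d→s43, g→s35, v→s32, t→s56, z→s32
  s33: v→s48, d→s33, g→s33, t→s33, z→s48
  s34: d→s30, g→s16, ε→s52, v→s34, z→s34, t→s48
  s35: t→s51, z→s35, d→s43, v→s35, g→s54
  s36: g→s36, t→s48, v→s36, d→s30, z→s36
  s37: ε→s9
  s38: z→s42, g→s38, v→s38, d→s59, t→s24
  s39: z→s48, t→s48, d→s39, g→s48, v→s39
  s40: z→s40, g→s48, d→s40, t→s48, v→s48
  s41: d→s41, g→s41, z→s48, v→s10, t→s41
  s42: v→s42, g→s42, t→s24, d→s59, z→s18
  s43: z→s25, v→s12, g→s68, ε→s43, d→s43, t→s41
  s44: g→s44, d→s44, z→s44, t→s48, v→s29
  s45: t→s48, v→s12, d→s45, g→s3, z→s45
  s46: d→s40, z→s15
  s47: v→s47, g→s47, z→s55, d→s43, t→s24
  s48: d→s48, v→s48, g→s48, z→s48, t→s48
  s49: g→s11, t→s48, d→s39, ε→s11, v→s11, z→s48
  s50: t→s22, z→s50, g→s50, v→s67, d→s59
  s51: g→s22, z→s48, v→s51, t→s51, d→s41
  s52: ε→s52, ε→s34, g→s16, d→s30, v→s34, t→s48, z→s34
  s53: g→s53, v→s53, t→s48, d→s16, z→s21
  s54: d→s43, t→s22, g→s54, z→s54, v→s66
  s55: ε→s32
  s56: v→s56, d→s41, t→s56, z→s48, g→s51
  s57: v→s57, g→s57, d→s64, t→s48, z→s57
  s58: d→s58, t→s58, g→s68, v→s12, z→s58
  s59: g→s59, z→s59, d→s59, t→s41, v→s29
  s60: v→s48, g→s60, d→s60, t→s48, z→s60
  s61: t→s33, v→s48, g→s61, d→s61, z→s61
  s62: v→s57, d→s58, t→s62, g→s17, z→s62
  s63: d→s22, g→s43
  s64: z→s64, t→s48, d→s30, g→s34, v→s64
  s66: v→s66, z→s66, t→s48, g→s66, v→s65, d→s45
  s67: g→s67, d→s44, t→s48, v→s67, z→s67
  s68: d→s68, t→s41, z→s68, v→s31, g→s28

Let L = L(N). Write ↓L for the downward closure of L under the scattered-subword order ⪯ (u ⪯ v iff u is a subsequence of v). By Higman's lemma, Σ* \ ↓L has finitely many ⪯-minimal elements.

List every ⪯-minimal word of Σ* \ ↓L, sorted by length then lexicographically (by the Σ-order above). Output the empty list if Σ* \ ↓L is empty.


min(Σ*\↓L) = [gtz, dvt, dvddg, zzggvt, tdggzv].

|Q|=69, |F|=59, |δ|=317 (11 ε).
min D↑ (58 st, q0=0, F={19}): 0:z→1,g→2,v→0,d→3,t→4 1:z→5,g→6,v→1,d→3,t→7 2:z→6,g→2,v→2,d→8,t→9 3:z→3,g→8,v→10,d→3,t→11 4:z→7,g→12,v→4,d→13,t→4 5:z→5,g→14,v→5,d→3,t→15 6:z→16,g→6,v→6,d→8,t→9 7:z→15,g→17,v→7,d→13,t→7 8:z→8,g→8,v→10,d→8,t→18 9:z→19,g→9,v→9,d→18,t→9 10:z→10,g→10,v→10,d→20,t→19 11:z→11,g→21,v→22,d→13,t→11 12:z→17,g→12,v→12,d→23,t→9 13:z→13,g→24,v→25,d→13,t→13 14:z→14,g→26,v→14,d→8,t→27 15:z→15,g→28,v→15,d→13,t→15 16:z→16,g→14,v→16,d→8,t→29 17:z→30,g→17,v→17,d→23,t→9 18:z→19,g→18,v→31,d→18,t→18 19:z→19,g→19,v→19,d→19,t→19 20:z→20,g→20,v→20,d→32,t→19 21:z→21,g→21,v→22,d→23,t→18 22:z→22,g→22,v→22,d→33,t→19 23:z→23,g→24,v→25,d→23,t→18 24:z→24,g→34,v→35,d→24,t→18 25:z→25,g→35,v→25,d→33,t→19 26:z→26,g→26,v→36,d→8,t→37 27:z→19,g→37,v→27,d→18,t→27 28:z→28,g→38,v→28,d→23,t→27 29:z→19,g→27,v→29,d→18,t→29 30:z→30,g→28,v→30,d→23,t→29 31:z→19,g→31,v→31,d→39,t→19 32:z→32,g→19,v→32,d→32,t→19 33:z→33,g→40,v→33,d→32,t→19 34:z→41,g→34,v→42,d→34,t→18 35:z→35,g→42,v→35,d→40,t→19 36:z→36,g→36,v→36,d→43,t→19 37:z→19,g→37,v→44,d→18,t→37 38:z→38,g→38,v→45,d→23,t→37 39:z→19,g→39,v→39,d→46,t→19 40:z→40,g→47,v→40,d→32,t→19 41:z→41,g→41,v→19,d→41,t→48 42:z→49,g→42,v→42,d→47,t→19 43:z→43,g→43,v→10,d→43,t→19 44:z→19,g→44,v→44,d→50,t→19 45:z→45,g→45,v→45,d→51,t→19 46:z→19,g→19,v→46,d→46,t→19 47:z→52,g→47,v→47,d→53,t→19 48:z→19,g→48,v→19,d→48,t→48 49:z→49,g→49,v→19,d→52,t→19 50:z→19,g→50,v→31,d→50,t→19 51:z→51,g→54,v→25,d→51,t→19 52:z→52,g→52,v→19,d→55,t→19 53:z→55,g→19,v→53,d→53,t→19 54:z→54,g→56,v→35,d→54,t→19 55:z→55,g→19,v→19,d→55,t→19 56:z→57,g→56,v→42,d→56,t→19 57:z→57,g→57,v→19,d→57,t→19 (ε-aug+det+¬).
'gtz': run [66, 56, 13, 1] end={s48} — reject; 3/3 deletions ∈↓L.
'dvt': N↓-sim [66, 40, 21, 1] end={s48} — reject; 3/3 single-dels accept.
'dvddg': N↓-sim [66, 40, 21, 13, 5, 1] end={s48} rej; 5/5 del acc.
'zzggvt': N↓-sim [66, 62, 57, 47, 44, 32, 1] end={s48} — reject; 6/6 deletions ∈↓L.
'tdggzv': N↓-sim [66, 52, 32, 26, 20, 8, 1] end={s48} rej; 6/6 single-dels accept.
5 minimals (antichain).
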